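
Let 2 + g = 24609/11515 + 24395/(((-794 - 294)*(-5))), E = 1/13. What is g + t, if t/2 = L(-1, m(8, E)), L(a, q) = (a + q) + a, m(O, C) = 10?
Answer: 15197221/736960 ≈ 20.621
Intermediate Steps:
E = 1/13 ≈ 0.076923
L(a, q) = q + 2*a
t = 16 (t = 2*(10 + 2*(-1)) = 2*(10 - 2) = 2*8 = 16)
g = 3405861/736960 (g = -2 + (24609/11515 + 24395/(((-794 - 294)*(-5)))) = -2 + (24609*(1/11515) + 24395/((-1088*(-5)))) = -2 + (24609/11515 + 24395/5440) = -2 + (24609/11515 + 24395*(1/5440)) = -2 + (24609/11515 + 287/64) = -2 + 4879781/736960 = 3405861/736960 ≈ 4.6215)
g + t = 3405861/736960 + 16 = 15197221/736960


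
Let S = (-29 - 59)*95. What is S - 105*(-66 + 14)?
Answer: -2900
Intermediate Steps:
S = -8360 (S = -88*95 = -8360)
S - 105*(-66 + 14) = -8360 - 105*(-66 + 14) = -8360 - 105*(-52) = -8360 + 5460 = -2900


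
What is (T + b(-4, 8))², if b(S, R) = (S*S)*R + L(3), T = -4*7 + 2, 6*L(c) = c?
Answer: 42025/4 ≈ 10506.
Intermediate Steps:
L(c) = c/6
T = -26 (T = -28 + 2 = -26)
b(S, R) = ½ + R*S² (b(S, R) = (S*S)*R + (⅙)*3 = S²*R + ½ = R*S² + ½ = ½ + R*S²)
(T + b(-4, 8))² = (-26 + (½ + 8*(-4)²))² = (-26 + (½ + 8*16))² = (-26 + (½ + 128))² = (-26 + 257/2)² = (205/2)² = 42025/4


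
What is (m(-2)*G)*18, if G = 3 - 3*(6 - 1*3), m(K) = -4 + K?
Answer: 648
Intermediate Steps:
G = -6 (G = 3 - 3*(6 - 3) = 3 - 3*3 = 3 - 9 = -6)
(m(-2)*G)*18 = ((-4 - 2)*(-6))*18 = -6*(-6)*18 = 36*18 = 648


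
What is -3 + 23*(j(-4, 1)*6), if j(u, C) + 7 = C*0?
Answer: -969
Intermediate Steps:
j(u, C) = -7 (j(u, C) = -7 + C*0 = -7 + 0 = -7)
-3 + 23*(j(-4, 1)*6) = -3 + 23*(-7*6) = -3 + 23*(-42) = -3 - 966 = -969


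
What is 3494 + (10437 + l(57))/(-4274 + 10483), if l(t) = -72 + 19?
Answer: 21704630/6209 ≈ 3495.7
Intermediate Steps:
l(t) = -53
3494 + (10437 + l(57))/(-4274 + 10483) = 3494 + (10437 - 53)/(-4274 + 10483) = 3494 + 10384/6209 = 21704630/6209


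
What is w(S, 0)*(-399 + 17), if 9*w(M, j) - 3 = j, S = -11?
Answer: -382/3 ≈ -127.33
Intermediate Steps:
w(M, j) = ⅓ + j/9
w(S, 0)*(-399 + 17) = (⅓ + (⅑)*0)*(-399 + 17) = (⅓ + 0)*(-382) = (⅓)*(-382) = -382/3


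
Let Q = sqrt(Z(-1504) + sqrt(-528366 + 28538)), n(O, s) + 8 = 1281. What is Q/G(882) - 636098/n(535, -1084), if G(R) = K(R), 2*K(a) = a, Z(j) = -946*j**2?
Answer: -9494/19 + sqrt(-2139867136 + 2*I*sqrt(124957))/441 ≈ -499.68 + 104.9*I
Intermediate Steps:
n(O, s) = 1273 (n(O, s) = -8 + 1281 = 1273)
K(a) = a/2
Q = sqrt(-2139867136 + 2*I*sqrt(124957)) (Q = sqrt(-946*(-1504)**2 + sqrt(-528366 + 28538)) = sqrt(-946*2262016 + sqrt(-499828)) = sqrt(-2139867136 + 2*I*sqrt(124957)) ≈ 0.e-2 + 46259.0*I)
G(R) = R/2
Q/G(882) - 636098/n(535, -1084) = sqrt(-2139867136 + 2*I*sqrt(124957))/(((1/2)*882)) - 636098/1273 = sqrt(-2139867136 + 2*I*sqrt(124957))/441 - 636098*1/1273 = sqrt(-2139867136 + 2*I*sqrt(124957))*(1/441) - 9494/19 = sqrt(-2139867136 + 2*I*sqrt(124957))/441 - 9494/19 = -9494/19 + sqrt(-2139867136 + 2*I*sqrt(124957))/441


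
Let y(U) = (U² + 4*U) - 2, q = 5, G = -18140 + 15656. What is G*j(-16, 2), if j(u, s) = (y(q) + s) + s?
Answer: -116748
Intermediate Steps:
G = -2484
y(U) = -2 + U² + 4*U
j(u, s) = 43 + 2*s (j(u, s) = ((-2 + 5² + 4*5) + s) + s = ((-2 + 25 + 20) + s) + s = (43 + s) + s = 43 + 2*s)
G*j(-16, 2) = -2484*(43 + 2*2) = -2484*(43 + 4) = -2484*47 = -116748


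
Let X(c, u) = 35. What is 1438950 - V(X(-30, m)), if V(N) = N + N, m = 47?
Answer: 1438880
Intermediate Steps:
V(N) = 2*N
1438950 - V(X(-30, m)) = 1438950 - 2*35 = 1438950 - 1*70 = 1438950 - 70 = 1438880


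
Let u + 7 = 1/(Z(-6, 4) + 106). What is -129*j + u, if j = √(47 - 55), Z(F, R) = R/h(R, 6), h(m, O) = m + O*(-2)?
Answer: -1475/211 - 258*I*√2 ≈ -6.9905 - 364.87*I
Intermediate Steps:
h(m, O) = m - 2*O
Z(F, R) = R/(-12 + R) (Z(F, R) = R/(R - 2*6) = R/(R - 12) = R/(-12 + R))
j = 2*I*√2 (j = √(-8) = 2*I*√2 ≈ 2.8284*I)
u = -1475/211 (u = -7 + 1/(4/(-12 + 4) + 106) = -7 + 1/(4/(-8) + 106) = -7 + 1/(4*(-⅛) + 106) = -7 + 1/(-½ + 106) = -7 + 1/(211/2) = -7 + 2/211 = -1475/211 ≈ -6.9905)
-129*j + u = -258*I*√2 - 1475/211 = -1475/211 - 258*I*√2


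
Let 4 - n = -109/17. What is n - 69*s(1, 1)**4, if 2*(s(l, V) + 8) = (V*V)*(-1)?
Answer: -97967301/272 ≈ -3.6017e+5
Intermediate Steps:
s(l, V) = -8 - V**2/2 (s(l, V) = -8 + ((V*V)*(-1))/2 = -8 + (V**2*(-1))/2 = -8 + (-V**2)/2 = -8 - V**2/2)
n = 177/17 (n = 4 - (-109)/17 = 4 - 1*(-109/17) = 4 + 109/17 = 177/17 ≈ 10.412)
n - 69*s(1, 1)**4 = 177/17 - 69*(-8 - 1/2*1**2)**4 = 177/17 - 69*(-8 - 1/2*1)**4 = 177/17 - 69*(-8 - 1/2)**4 = 177/17 - 69*(-17/2)**4 = 177/17 - 69*83521/16 = 177/17 - 5762949/16 = -97967301/272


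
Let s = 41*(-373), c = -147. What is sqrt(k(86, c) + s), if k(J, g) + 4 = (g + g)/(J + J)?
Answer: I*sqrt(113149254)/86 ≈ 123.69*I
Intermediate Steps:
k(J, g) = -4 + g/J (k(J, g) = -4 + (g + g)/(J + J) = -4 + (2*g)/((2*J)) = -4 + (2*g)*(1/(2*J)) = -4 + g/J)
s = -15293
sqrt(k(86, c) + s) = sqrt((-4 - 147/86) - 15293) = sqrt(-491/86 - 15293) = sqrt(-1315689/86) = I*sqrt(113149254)/86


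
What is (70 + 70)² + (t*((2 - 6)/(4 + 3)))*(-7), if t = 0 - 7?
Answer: 19572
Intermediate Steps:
t = -7
(70 + 70)² + (t*((2 - 6)/(4 + 3)))*(-7) = (70 + 70)² - 7*(2 - 6)/(4 + 3)*(-7) = 140² - (-28)/7*(-7) = 19600 - (-28)/7*(-7) = 19600 - 7*(-4/7)*(-7) = 19600 + 4*(-7) = 19600 - 28 = 19572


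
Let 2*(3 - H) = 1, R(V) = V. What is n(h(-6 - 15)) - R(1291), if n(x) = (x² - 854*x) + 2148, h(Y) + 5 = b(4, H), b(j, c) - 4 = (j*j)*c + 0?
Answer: -30928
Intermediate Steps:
H = 5/2 (H = 3 - ½*1 = 3 - ½ = 5/2 ≈ 2.5000)
b(j, c) = 4 + c*j² (b(j, c) = 4 + ((j*j)*c + 0) = 4 + (j²*c + 0) = 4 + (c*j² + 0) = 4 + c*j²)
h(Y) = 39 (h(Y) = -5 + (4 + (5/2)*4²) = -5 + (4 + (5/2)*16) = -5 + (4 + 40) = -5 + 44 = 39)
n(x) = 2148 + x² - 854*x
n(h(-6 - 15)) - R(1291) = (2148 + 39² - 854*39) - 1*1291 = (2148 + 1521 - 33306) - 1291 = -29637 - 1291 = -30928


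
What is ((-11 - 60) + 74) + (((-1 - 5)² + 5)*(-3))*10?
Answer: -1227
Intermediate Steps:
((-11 - 60) + 74) + (((-1 - 5)² + 5)*(-3))*10 = (-71 + 74) + (((-6)² + 5)*(-3))*10 = 3 + ((36 + 5)*(-3))*10 = 3 + (41*(-3))*10 = 3 - 123*10 = 3 - 1230 = -1227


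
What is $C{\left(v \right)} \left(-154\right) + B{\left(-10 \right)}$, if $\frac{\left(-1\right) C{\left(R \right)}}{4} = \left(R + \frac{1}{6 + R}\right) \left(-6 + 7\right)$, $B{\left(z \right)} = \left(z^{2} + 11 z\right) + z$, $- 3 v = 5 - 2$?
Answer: $- \frac{2564}{5} \approx -512.8$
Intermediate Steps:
$v = -1$ ($v = - \frac{5 - 2}{3} = \left(- \frac{1}{3}\right) 3 = -1$)
$B{\left(z \right)} = z^{2} + 12 z$
$C{\left(R \right)} = - 4 R - \frac{4}{6 + R}$ ($C{\left(R \right)} = - 4 \left(R + \frac{1}{6 + R}\right) \left(-6 + 7\right) = - 4 \left(R + \frac{1}{6 + R}\right) 1 = - 4 \left(R + \frac{1}{6 + R}\right) = - 4 R - \frac{4}{6 + R}$)
$C{\left(v \right)} \left(-154\right) + B{\left(-10 \right)} = \frac{4 \left(-1 - \left(-1\right)^{2} - -6\right)}{6 - 1} \left(-154\right) - 10 \left(12 - 10\right) = \frac{4 \left(-1 - 1 + 6\right)}{5} \left(-154\right) - 20 = 4 \cdot \frac{1}{5} \left(-1 - 1 + 6\right) \left(-154\right) - 20 = 4 \cdot \frac{1}{5} \cdot 4 \left(-154\right) - 20 = \frac{16}{5} \left(-154\right) - 20 = - \frac{2464}{5} - 20 = - \frac{2564}{5}$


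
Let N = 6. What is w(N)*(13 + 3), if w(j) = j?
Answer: 96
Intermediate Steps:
w(N)*(13 + 3) = 6*(13 + 3) = 6*16 = 96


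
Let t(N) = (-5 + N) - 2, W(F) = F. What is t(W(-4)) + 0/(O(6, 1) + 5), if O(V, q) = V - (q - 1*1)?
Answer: -11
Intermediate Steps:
t(N) = -7 + N
O(V, q) = 1 + V - q (O(V, q) = V - (q - 1) = V - (-1 + q) = V + (1 - q) = 1 + V - q)
t(W(-4)) + 0/(O(6, 1) + 5) = (-7 - 4) + 0/((1 + 6 - 1*1) + 5) = -11 + 0/((1 + 6 - 1) + 5) = -11 + 0/(6 + 5) = -11 + 0/11 = -11 + 0*(1/11) = -11 + 0 = -11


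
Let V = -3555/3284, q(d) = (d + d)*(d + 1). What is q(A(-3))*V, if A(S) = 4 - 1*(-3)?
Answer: -99540/821 ≈ -121.24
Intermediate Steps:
A(S) = 7 (A(S) = 4 + 3 = 7)
q(d) = 2*d*(1 + d) (q(d) = (2*d)*(1 + d) = 2*d*(1 + d))
V = -3555/3284 (V = -3555*1/3284 = -3555/3284 ≈ -1.0825)
q(A(-3))*V = (2*7*(1 + 7))*(-3555/3284) = (2*7*8)*(-3555/3284) = 112*(-3555/3284) = -99540/821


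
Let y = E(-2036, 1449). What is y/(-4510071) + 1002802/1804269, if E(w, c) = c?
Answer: 502232648129/904153477011 ≈ 0.55547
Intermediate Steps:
y = 1449
y/(-4510071) + 1002802/1804269 = 1449/(-4510071) + 1002802/1804269 = 1449*(-1/4510071) + 1002802*(1/1804269) = -161/501119 + 1002802/1804269 = 502232648129/904153477011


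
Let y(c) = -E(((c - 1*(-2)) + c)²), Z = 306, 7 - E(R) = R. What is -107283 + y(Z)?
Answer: 269706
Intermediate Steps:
E(R) = 7 - R
y(c) = -7 + (2 + 2*c)² (y(c) = -(7 - ((c - 1*(-2)) + c)²) = -(7 - ((c + 2) + c)²) = -(7 - ((2 + c) + c)²) = -(7 - (2 + 2*c)²) = -7 + (2 + 2*c)²)
-107283 + y(Z) = -107283 + (-7 + 4*(1 + 306)²) = -107283 + (-7 + 4*307²) = -107283 + (-7 + 4*94249) = -107283 + (-7 + 376996) = -107283 + 376989 = 269706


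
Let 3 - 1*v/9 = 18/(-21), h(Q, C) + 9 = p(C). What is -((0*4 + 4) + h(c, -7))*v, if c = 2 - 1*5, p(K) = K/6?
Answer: 2997/14 ≈ 214.07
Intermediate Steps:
p(K) = K/6 (p(K) = K*(⅙) = K/6)
c = -3 (c = 2 - 5 = -3)
h(Q, C) = -9 + C/6
v = 243/7 (v = 27 - 162/(-21) = 27 - 162*(-1)/21 = 27 - 9*(-6/7) = 27 + 54/7 = 243/7 ≈ 34.714)
-((0*4 + 4) + h(c, -7))*v = -((0*4 + 4) + (-9 + (⅙)*(-7)))*243/7 = -((0 + 4) + (-9 - 7/6))*243/7 = -(4 - 61/6)*243/7 = -(-37)*243/(6*7) = -1*(-2997/14) = 2997/14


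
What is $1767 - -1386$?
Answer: $3153$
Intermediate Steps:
$1767 - -1386 = 1767 + 1386 = 3153$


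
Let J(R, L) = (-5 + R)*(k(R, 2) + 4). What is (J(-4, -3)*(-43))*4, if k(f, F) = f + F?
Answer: 3096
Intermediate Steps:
k(f, F) = F + f
J(R, L) = (-5 + R)*(6 + R) (J(R, L) = (-5 + R)*((2 + R) + 4) = (-5 + R)*(6 + R))
(J(-4, -3)*(-43))*4 = ((-30 - 4 + (-4)²)*(-43))*4 = ((-30 - 4 + 16)*(-43))*4 = -18*(-43)*4 = 774*4 = 3096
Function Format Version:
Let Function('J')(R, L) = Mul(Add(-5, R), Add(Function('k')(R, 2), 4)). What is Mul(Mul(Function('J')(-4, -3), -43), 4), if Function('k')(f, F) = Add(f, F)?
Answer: 3096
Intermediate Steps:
Function('k')(f, F) = Add(F, f)
Function('J')(R, L) = Mul(Add(-5, R), Add(6, R)) (Function('J')(R, L) = Mul(Add(-5, R), Add(Add(2, R), 4)) = Mul(Add(-5, R), Add(6, R)))
Mul(Mul(Function('J')(-4, -3), -43), 4) = Mul(Mul(Add(-30, -4, Pow(-4, 2)), -43), 4) = Mul(Mul(Add(-30, -4, 16), -43), 4) = Mul(Mul(-18, -43), 4) = Mul(774, 4) = 3096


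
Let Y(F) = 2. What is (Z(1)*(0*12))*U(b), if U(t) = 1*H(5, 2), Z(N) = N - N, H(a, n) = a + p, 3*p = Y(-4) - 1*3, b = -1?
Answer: 0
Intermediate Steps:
p = -⅓ (p = (2 - 1*3)/3 = (2 - 3)/3 = (⅓)*(-1) = -⅓ ≈ -0.33333)
H(a, n) = -⅓ + a (H(a, n) = a - ⅓ = -⅓ + a)
Z(N) = 0
U(t) = 14/3 (U(t) = 1*(-⅓ + 5) = 1*(14/3) = 14/3)
(Z(1)*(0*12))*U(b) = (0*(0*12))*(14/3) = (0*0)*(14/3) = 0*(14/3) = 0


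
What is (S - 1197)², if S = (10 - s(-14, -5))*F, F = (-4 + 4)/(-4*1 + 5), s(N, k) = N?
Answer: 1432809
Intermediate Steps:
F = 0 (F = 0/(-4 + 5) = 0/1 = 0*1 = 0)
S = 0 (S = (10 - 1*(-14))*0 = (10 + 14)*0 = 24*0 = 0)
(S - 1197)² = (0 - 1197)² = (-1197)² = 1432809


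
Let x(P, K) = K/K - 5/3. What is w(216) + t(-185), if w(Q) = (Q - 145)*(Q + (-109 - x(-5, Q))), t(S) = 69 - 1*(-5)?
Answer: 23155/3 ≈ 7718.3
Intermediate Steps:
x(P, K) = -⅔ (x(P, K) = 1 - 5*⅓ = 1 - 5/3 = -⅔)
t(S) = 74 (t(S) = 69 + 5 = 74)
w(Q) = (-145 + Q)*(-325/3 + Q) (w(Q) = (Q - 145)*(Q + (-109 - 1*(-⅔))) = (-145 + Q)*(Q + (-109 + ⅔)) = (-145 + Q)*(Q - 325/3) = (-145 + Q)*(-325/3 + Q))
w(216) + t(-185) = (47125/3 + 216² - 760/3*216) + 74 = (47125/3 + 46656 - 54720) + 74 = 22933/3 + 74 = 23155/3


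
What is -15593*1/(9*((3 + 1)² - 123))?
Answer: 15593/963 ≈ 16.192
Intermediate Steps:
-15593*1/(9*((3 + 1)² - 123)) = -15593*1/(9*(4² - 123)) = -15593*1/(9*(16 - 123)) = -15593/((-107*9)) = -15593/(-963) = -15593*(-1/963) = 15593/963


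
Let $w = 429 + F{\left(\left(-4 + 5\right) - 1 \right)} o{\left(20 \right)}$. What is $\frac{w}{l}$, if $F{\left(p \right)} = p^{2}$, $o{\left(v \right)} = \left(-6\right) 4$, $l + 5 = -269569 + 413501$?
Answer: $\frac{429}{143927} \approx 0.0029807$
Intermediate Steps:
$l = 143927$ ($l = -5 + \left(-269569 + 413501\right) = -5 + 143932 = 143927$)
$o{\left(v \right)} = -24$
$w = 429$ ($w = 429 + \left(\left(-4 + 5\right) - 1\right)^{2} \left(-24\right) = 429 + \left(1 - 1\right)^{2} \left(-24\right) = 429 + 0^{2} \left(-24\right) = 429 + 0 \left(-24\right) = 429 + 0 = 429$)
$\frac{w}{l} = \frac{429}{143927}$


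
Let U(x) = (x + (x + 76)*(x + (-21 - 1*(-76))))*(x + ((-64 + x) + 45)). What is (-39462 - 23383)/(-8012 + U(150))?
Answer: -62845/13052868 ≈ -0.0048146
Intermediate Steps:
U(x) = (-19 + 2*x)*(x + (55 + x)*(76 + x)) (U(x) = (x + (76 + x)*(x + (-21 + 76)))*(x + (-19 + x)) = (x + (76 + x)*(x + 55))*(-19 + 2*x) = (x + (76 + x)*(55 + x))*(-19 + 2*x) = (x + (55 + x)*(76 + x))*(-19 + 2*x) = (-19 + 2*x)*(x + (55 + x)*(76 + x)))
(-39462 - 23383)/(-8012 + U(150)) = (-39462 - 23383)/(-8012 + (-79420 + 2*150³ + 245*150² + 5852*150)) = -62845/(-8012 + (-79420 + 2*3375000 + 245*22500 + 877800)) = -62845/(-8012 + (-79420 + 6750000 + 5512500 + 877800)) = -62845/(-8012 + 13060880) = -62845/13052868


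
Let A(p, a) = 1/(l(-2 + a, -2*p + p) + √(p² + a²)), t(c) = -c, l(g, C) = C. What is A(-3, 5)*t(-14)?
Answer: -42/25 + 14*√34/25 ≈ 1.5853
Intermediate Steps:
A(p, a) = 1/(√(a² + p²) - p) (A(p, a) = 1/((-2*p + p) + √(p² + a²)) = 1/(-p + √(a² + p²)) = 1/(√(a² + p²) - p))
A(-3, 5)*t(-14) = (-1/(-3 - √(5² + (-3)²)))*(-1*(-14)) = -1/(-3 - √(25 + 9))*14 = -1/(-3 - √34)*14 = -14/(-3 - √34)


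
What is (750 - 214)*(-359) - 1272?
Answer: -193696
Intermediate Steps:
(750 - 214)*(-359) - 1272 = 536*(-359) - 1272 = -192424 - 1272 = -193696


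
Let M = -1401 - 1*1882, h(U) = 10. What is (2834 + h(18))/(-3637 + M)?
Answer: -711/1730 ≈ -0.41098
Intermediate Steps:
M = -3283 (M = -1401 - 1882 = -3283)
(2834 + h(18))/(-3637 + M) = (2834 + 10)/(-3637 - 3283) = 2844/(-6920) = 2844*(-1/6920) = -711/1730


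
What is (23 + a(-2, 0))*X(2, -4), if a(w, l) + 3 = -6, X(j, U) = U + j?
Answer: -28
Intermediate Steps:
a(w, l) = -9 (a(w, l) = -3 - 6 = -9)
(23 + a(-2, 0))*X(2, -4) = (23 - 9)*(-4 + 2) = 14*(-2) = -28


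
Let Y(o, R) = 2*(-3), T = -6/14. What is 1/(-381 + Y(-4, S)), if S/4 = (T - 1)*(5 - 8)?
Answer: -1/387 ≈ -0.0025840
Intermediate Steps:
T = -3/7 (T = -6*1/14 = -3/7 ≈ -0.42857)
S = 120/7 (S = 4*((-3/7 - 1)*(5 - 8)) = 4*(-10/7*(-3)) = 4*(30/7) = 120/7 ≈ 17.143)
Y(o, R) = -6
1/(-381 + Y(-4, S)) = 1/(-381 - 6) = 1/(-387) = -1/387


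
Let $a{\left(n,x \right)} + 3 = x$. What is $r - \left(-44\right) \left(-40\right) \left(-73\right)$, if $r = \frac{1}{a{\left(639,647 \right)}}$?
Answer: $\frac{82741121}{644} \approx 1.2848 \cdot 10^{5}$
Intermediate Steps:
$a{\left(n,x \right)} = -3 + x$
$r = \frac{1}{644}$ ($r = \frac{1}{-3 + 647} = \frac{1}{644} \approx 0.0015528$)
$r - \left(-44\right) \left(-40\right) \left(-73\right) = \frac{1}{644} - \left(-44\right) \left(-40\right) \left(-73\right) = \frac{1}{644} - 1760 \left(-73\right) = \frac{1}{644} - -128480 = \frac{1}{644} + 128480 = \frac{82741121}{644}$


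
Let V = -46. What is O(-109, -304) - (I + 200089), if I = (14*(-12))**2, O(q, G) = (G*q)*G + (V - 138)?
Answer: -10301841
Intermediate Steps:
O(q, G) = -184 + q*G**2 (O(q, G) = (G*q)*G + (-46 - 138) = q*G**2 - 184 = -184 + q*G**2)
I = 28224 (I = (-168)**2 = 28224)
O(-109, -304) - (I + 200089) = (-184 - 109*(-304)**2) - (28224 + 200089) = (-184 - 109*92416) - 1*228313 = (-184 - 10073344) - 228313 = -10073528 - 228313 = -10301841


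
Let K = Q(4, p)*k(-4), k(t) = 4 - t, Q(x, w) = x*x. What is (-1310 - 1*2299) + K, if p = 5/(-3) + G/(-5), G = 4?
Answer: -3481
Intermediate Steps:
p = -37/15 (p = 5/(-3) + 4/(-5) = 5*(-⅓) + 4*(-⅕) = -5/3 - ⅘ = -37/15 ≈ -2.4667)
Q(x, w) = x²
K = 128 (K = 4²*(4 - 1*(-4)) = 16*(4 + 4) = 16*8 = 128)
(-1310 - 1*2299) + K = (-1310 - 1*2299) + 128 = (-1310 - 2299) + 128 = -3609 + 128 = -3481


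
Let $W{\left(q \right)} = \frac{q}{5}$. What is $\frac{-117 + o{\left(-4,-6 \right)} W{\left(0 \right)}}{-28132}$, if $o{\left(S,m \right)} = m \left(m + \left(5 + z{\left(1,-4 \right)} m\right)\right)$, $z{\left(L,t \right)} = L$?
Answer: $\frac{9}{2164} \approx 0.004159$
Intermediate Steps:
$W{\left(q \right)} = \frac{q}{5}$ ($W{\left(q \right)} = q \frac{1}{5} = \frac{q}{5}$)
$o{\left(S,m \right)} = m \left(5 + 2 m\right)$ ($o{\left(S,m \right)} = m \left(m + \left(5 + 1 m\right)\right) = m \left(m + \left(5 + m\right)\right) = m \left(5 + 2 m\right)$)
$\frac{-117 + o{\left(-4,-6 \right)} W{\left(0 \right)}}{-28132} = \frac{-117 + - 6 \left(5 + 2 \left(-6\right)\right) \frac{1}{5} \cdot 0}{-28132} = \left(-117 + - 6 \left(5 - 12\right) 0\right) \left(- \frac{1}{28132}\right) = \left(-117 + \left(-6\right) \left(-7\right) 0\right) \left(- \frac{1}{28132}\right) = \left(-117 + 42 \cdot 0\right) \left(- \frac{1}{28132}\right) = \left(-117 + 0\right) \left(- \frac{1}{28132}\right) = \left(-117\right) \left(- \frac{1}{28132}\right) = \frac{9}{2164}$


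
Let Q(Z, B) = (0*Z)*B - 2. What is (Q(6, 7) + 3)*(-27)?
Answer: -27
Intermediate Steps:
Q(Z, B) = -2 (Q(Z, B) = 0*B - 2 = 0 - 2 = -2)
(Q(6, 7) + 3)*(-27) = (-2 + 3)*(-27) = 1*(-27) = -27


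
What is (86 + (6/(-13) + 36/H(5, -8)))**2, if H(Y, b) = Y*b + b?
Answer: 19439281/2704 ≈ 7189.1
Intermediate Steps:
H(Y, b) = b + Y*b
(86 + (6/(-13) + 36/H(5, -8)))**2 = (86 + (6/(-13) + 36/((-8*(1 + 5)))))**2 = (86 + (6*(-1/13) + 36/((-8*6))))**2 = (86 + (-6/13 + 36/(-48)))**2 = (86 + (-6/13 + 36*(-1/48)))**2 = (86 + (-6/13 - 3/4))**2 = (86 - 63/52)**2 = (4409/52)**2 = 19439281/2704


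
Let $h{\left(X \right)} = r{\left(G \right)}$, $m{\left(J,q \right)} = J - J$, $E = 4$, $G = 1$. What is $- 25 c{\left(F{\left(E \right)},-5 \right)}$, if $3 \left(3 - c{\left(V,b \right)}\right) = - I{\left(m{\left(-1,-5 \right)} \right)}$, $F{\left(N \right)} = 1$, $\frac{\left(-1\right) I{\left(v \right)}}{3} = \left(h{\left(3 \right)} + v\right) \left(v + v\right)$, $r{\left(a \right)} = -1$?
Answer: $-75$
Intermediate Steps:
$m{\left(J,q \right)} = 0$
$h{\left(X \right)} = -1$
$I{\left(v \right)} = - 6 v \left(-1 + v\right)$ ($I{\left(v \right)} = - 3 \left(-1 + v\right) \left(v + v\right) = - 3 \left(-1 + v\right) 2 v = - 3 \cdot 2 v \left(-1 + v\right) = - 6 v \left(-1 + v\right)$)
$c{\left(V,b \right)} = 3$ ($c{\left(V,b \right)} = 3 - \frac{\left(-1\right) 6 \cdot 0 \left(1 - 0\right)}{3} = 3 - \frac{\left(-1\right) 6 \cdot 0 \left(1 + 0\right)}{3} = 3 - \frac{\left(-1\right) 6 \cdot 0 \cdot 1}{3} = 3 - \frac{\left(-1\right) 0}{3} = 3 - 0 = 3 + 0 = 3$)
$- 25 c{\left(F{\left(E \right)},-5 \right)} = \left(-25\right) 3 = -75$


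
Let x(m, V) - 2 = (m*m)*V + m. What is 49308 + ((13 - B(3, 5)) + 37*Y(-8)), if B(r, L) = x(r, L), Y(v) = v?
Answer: 48975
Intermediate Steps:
x(m, V) = 2 + m + V*m² (x(m, V) = 2 + ((m*m)*V + m) = 2 + (m²*V + m) = 2 + (V*m² + m) = 2 + (m + V*m²) = 2 + m + V*m²)
B(r, L) = 2 + r + L*r²
49308 + ((13 - B(3, 5)) + 37*Y(-8)) = 49308 + ((13 - (2 + 3 + 5*3²)) + 37*(-8)) = 49308 + ((13 - (2 + 3 + 5*9)) - 296) = 49308 + ((13 - (2 + 3 + 45)) - 296) = 49308 + ((13 - 1*50) - 296) = 49308 + ((13 - 50) - 296) = 49308 + (-37 - 296) = 49308 - 333 = 48975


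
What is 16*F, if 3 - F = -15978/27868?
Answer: 398328/6967 ≈ 57.174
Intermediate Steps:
F = 49791/13934 (F = 3 - (-15978)/27868 = 3 - 1*(-7989/13934) = 3 + 7989/13934 = 49791/13934 ≈ 3.5733)
16*F = 16*(49791/13934) = 398328/6967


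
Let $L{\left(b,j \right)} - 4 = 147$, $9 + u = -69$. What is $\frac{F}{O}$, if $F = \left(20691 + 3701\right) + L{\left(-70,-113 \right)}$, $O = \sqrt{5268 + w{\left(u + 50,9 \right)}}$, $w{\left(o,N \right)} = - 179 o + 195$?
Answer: $\frac{24543 \sqrt{419}}{2095} \approx 239.8$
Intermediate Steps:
$u = -78$ ($u = -9 - 69 = -78$)
$L{\left(b,j \right)} = 151$ ($L{\left(b,j \right)} = 4 + 147 = 151$)
$w{\left(o,N \right)} = 195 - 179 o$
$O = 5 \sqrt{419}$ ($O = \sqrt{5268 - \left(-195 + 179 \left(-78 + 50\right)\right)} = \sqrt{5268 + \left(195 - -5012\right)} = \sqrt{5268 + \left(195 + 5012\right)} = \sqrt{5268 + 5207} = \sqrt{10475} = 5 \sqrt{419} \approx 102.35$)
$F = 24543$ ($F = \left(20691 + 3701\right) + 151 = 24392 + 151 = 24543$)
$\frac{F}{O} = \frac{24543}{5 \sqrt{419}} = 24543 \frac{\sqrt{419}}{2095} = \frac{24543 \sqrt{419}}{2095}$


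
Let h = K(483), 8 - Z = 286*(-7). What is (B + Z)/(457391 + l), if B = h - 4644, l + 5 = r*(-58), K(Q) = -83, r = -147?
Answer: -2717/465912 ≈ -0.0058316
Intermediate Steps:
Z = 2010 (Z = 8 - 286*(-7) = 8 - 1*(-2002) = 8 + 2002 = 2010)
h = -83
l = 8521 (l = -5 - 147*(-58) = -5 + 8526 = 8521)
B = -4727 (B = -83 - 4644 = -4727)
(B + Z)/(457391 + l) = (-4727 + 2010)/(457391 + 8521) = -2717/465912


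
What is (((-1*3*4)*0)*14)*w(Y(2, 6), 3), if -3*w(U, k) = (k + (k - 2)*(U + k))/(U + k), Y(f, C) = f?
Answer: 0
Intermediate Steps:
w(U, k) = -(k + (-2 + k)*(U + k))/(3*(U + k)) (w(U, k) = -(k + (k - 2)*(U + k))/(3*(U + k)) = -(k + (-2 + k)*(U + k))/(3*(U + k)))
(((-1*3*4)*0)*14)*w(Y(2, 6), 3) = (((-1*3*4)*0)*14)*((3 - 1*3² + 2*2 - 1*2*3)/(3*(2 + 3))) = ((-3*4*0)*14)*((⅓)*(3 - 1*9 + 4 - 6)/5) = (-12*0*14)*((⅓)*(⅕)*(3 - 9 + 4 - 6)) = (0*14)*((⅓)*(⅕)*(-8)) = 0*(-8/15) = 0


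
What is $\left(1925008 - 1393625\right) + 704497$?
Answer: $1235880$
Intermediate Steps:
$\left(1925008 - 1393625\right) + 704497 = 531383 + 704497 = 1235880$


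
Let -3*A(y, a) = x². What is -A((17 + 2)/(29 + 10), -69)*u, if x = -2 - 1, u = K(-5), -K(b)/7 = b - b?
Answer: 0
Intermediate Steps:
K(b) = 0 (K(b) = -7*(b - b) = -7*0 = 0)
u = 0
x = -3
A(y, a) = -3 (A(y, a) = -⅓*(-3)² = -⅓*9 = -3)
-A((17 + 2)/(29 + 10), -69)*u = -(-3)*0 = -1*0 = 0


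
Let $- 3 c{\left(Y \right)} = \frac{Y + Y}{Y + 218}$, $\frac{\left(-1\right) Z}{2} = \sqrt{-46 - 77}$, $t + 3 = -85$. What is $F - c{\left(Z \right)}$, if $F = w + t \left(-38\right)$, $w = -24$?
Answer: $\frac{19926681}{6002} - \frac{109 i \sqrt{123}}{18006} \approx 3320.0 - 0.067137 i$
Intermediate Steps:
$t = -88$ ($t = -3 - 85 = -88$)
$F = 3320$ ($F = -24 - -3344 = -24 + 3344 = 3320$)
$Z = - 2 i \sqrt{123}$ ($Z = - 2 \sqrt{-46 - 77} = - 2 \sqrt{-123} = - 2 i \sqrt{123} \approx - 22.181 i$)
$c{\left(Y \right)} = - \frac{2 Y}{3 \left(218 + Y\right)}$ ($c{\left(Y \right)} = - \frac{\left(Y + Y\right) \frac{1}{Y + 218}}{3} = - \frac{2 Y \frac{1}{218 + Y}}{3} = - \frac{2 Y}{3 \left(218 + Y\right)}$)
$F - c{\left(Z \right)} = 3320 - - \frac{2 \left(- 2 i \sqrt{123}\right)}{654 + 3 \left(- 2 i \sqrt{123}\right)} = 3320 - - \frac{2 \left(- 2 i \sqrt{123}\right)}{654 - 6 i \sqrt{123}} = 3320 - \frac{4 i \sqrt{123}}{654 - 6 i \sqrt{123}}$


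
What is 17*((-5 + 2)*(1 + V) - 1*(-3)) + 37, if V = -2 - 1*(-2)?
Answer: 37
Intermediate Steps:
V = 0 (V = -2 + 2 = 0)
17*((-5 + 2)*(1 + V) - 1*(-3)) + 37 = 17*((-5 + 2)*(1 + 0) - 1*(-3)) + 37 = 17*(-3*1 + 3) + 37 = 17*(-3 + 3) + 37 = 17*0 + 37 = 0 + 37 = 37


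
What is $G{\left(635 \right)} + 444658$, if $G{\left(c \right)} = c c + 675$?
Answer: $848558$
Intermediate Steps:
$G{\left(c \right)} = 675 + c^{2}$ ($G{\left(c \right)} = c^{2} + 675 = 675 + c^{2}$)
$G{\left(635 \right)} + 444658 = \left(675 + 635^{2}\right) + 444658 = \left(675 + 403225\right) + 444658 = 403900 + 444658 = 848558$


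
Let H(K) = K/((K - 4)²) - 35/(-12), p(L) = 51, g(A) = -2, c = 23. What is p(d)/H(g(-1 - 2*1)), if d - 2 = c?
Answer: 1836/103 ≈ 17.825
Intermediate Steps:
d = 25 (d = 2 + 23 = 25)
H(K) = 35/12 + K/(-4 + K)² (H(K) = K/((-4 + K)²) - 35*(-1/12) = K/(-4 + K)² + 35/12 = 35/12 + K/(-4 + K)²)
p(d)/H(g(-1 - 2*1)) = 51/(35/12 - 2/(-4 - 2)²) = 51/(35/12 - 2/(-6)²) = 51/(35/12 - 2*1/36) = 51/(35/12 - 1/18) = 51/(103/36) = 51*(36/103) = 1836/103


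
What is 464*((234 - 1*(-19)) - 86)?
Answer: 77488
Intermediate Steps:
464*((234 - 1*(-19)) - 86) = 464*((234 + 19) - 86) = 464*(253 - 86) = 464*167 = 77488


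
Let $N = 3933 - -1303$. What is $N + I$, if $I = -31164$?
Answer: $-25928$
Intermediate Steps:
$N = 5236$ ($N = 3933 + 1303 = 5236$)
$N + I = 5236 - 31164 = -25928$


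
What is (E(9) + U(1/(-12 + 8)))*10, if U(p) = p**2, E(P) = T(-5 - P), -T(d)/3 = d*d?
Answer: -47035/8 ≈ -5879.4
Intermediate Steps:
T(d) = -3*d**2 (T(d) = -3*d*d = -3*d**2)
E(P) = -3*(-5 - P)**2
(E(9) + U(1/(-12 + 8)))*10 = (-3*(5 + 9)**2 + (1/(-12 + 8))**2)*10 = (-3*14**2 + (1/(-4))**2)*10 = (-3*196 + (-1/4)**2)*10 = (-588 + 1/16)*10 = -9407/16*10 = -47035/8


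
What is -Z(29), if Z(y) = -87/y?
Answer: 3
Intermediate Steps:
-Z(29) = -(-87)/29 = -1*(-3) = 3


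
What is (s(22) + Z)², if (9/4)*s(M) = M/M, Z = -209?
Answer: 3523129/81 ≈ 43495.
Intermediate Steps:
s(M) = 4/9 (s(M) = 4*(M/M)/9 = (4/9)*1 = 4/9)
(s(22) + Z)² = (4/9 - 209)² = (-1877/9)² = 3523129/81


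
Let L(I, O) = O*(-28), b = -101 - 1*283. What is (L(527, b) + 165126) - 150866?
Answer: 25012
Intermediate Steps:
b = -384 (b = -101 - 283 = -384)
L(I, O) = -28*O
(L(527, b) + 165126) - 150866 = (-28*(-384) + 165126) - 150866 = (10752 + 165126) - 150866 = 175878 - 150866 = 25012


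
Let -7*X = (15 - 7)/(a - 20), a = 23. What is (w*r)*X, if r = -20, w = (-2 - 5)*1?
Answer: -160/3 ≈ -53.333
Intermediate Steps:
w = -7 (w = -7*1 = -7)
X = -8/21 (X = -(15 - 7)/(7*(23 - 20)) = -8/(7*3) = -⅐*8/3 = -8/21 ≈ -0.38095)
(w*r)*X = -7*(-20)*(-8/21) = 140*(-8/21) = -160/3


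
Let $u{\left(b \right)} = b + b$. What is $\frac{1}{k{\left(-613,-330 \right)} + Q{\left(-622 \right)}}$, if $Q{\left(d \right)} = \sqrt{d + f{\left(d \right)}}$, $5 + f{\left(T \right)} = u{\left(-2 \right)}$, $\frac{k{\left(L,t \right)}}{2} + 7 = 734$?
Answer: $\frac{1454}{2114747} - \frac{i \sqrt{631}}{2114747} \approx 0.00068755 - 1.1878 \cdot 10^{-5} i$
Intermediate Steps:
$k{\left(L,t \right)} = 1454$ ($k{\left(L,t \right)} = -14 + 2 \cdot 734 = -14 + 1468 = 1454$)
$u{\left(b \right)} = 2 b$
$f{\left(T \right)} = -9$ ($f{\left(T \right)} = -5 + 2 \left(-2\right) = -5 - 4 = -9$)
$Q{\left(d \right)} = \sqrt{-9 + d}$ ($Q{\left(d \right)} = \sqrt{d - 9} = \sqrt{-9 + d}$)
$\frac{1}{k{\left(-613,-330 \right)} + Q{\left(-622 \right)}} = \frac{1}{1454 + \sqrt{-9 - 622}} = \frac{1}{1454 + \sqrt{-631}} = \frac{1}{1454 + i \sqrt{631}}$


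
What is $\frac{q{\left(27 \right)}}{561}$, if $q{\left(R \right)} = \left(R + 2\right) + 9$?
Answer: $\frac{38}{561} \approx 0.067736$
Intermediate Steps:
$q{\left(R \right)} = 11 + R$ ($q{\left(R \right)} = \left(2 + R\right) + 9 = 11 + R$)
$\frac{q{\left(27 \right)}}{561} = \frac{11 + 27}{561} = 38 \cdot \frac{1}{561} = \frac{38}{561}$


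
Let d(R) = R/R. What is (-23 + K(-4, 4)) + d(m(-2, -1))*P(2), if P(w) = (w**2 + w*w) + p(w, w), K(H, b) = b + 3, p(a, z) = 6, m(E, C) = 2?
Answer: -2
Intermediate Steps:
K(H, b) = 3 + b
d(R) = 1
P(w) = 6 + 2*w**2 (P(w) = (w**2 + w*w) + 6 = (w**2 + w**2) + 6 = 2*w**2 + 6 = 6 + 2*w**2)
(-23 + K(-4, 4)) + d(m(-2, -1))*P(2) = (-23 + (3 + 4)) + 1*(6 + 2*2**2) = (-23 + 7) + 1*(6 + 2*4) = -16 + 1*(6 + 8) = -16 + 1*14 = -16 + 14 = -2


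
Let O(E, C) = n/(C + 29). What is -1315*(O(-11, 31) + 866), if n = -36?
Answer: -1138001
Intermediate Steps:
O(E, C) = -36/(29 + C) (O(E, C) = -36/(C + 29) = -36/(29 + C))
-1315*(O(-11, 31) + 866) = -1315*(-36/(29 + 31) + 866) = -1315*(-36/60 + 866) = -1315*(-36*1/60 + 866) = -1315*(-3/5 + 866) = -1315*4327/5 = -1138001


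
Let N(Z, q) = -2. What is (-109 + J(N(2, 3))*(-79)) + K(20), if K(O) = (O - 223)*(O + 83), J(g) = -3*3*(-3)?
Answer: -23151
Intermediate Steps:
J(g) = 27 (J(g) = -9*(-3) = 27)
K(O) = (-223 + O)*(83 + O)
(-109 + J(N(2, 3))*(-79)) + K(20) = (-109 + 27*(-79)) + (-18509 + 20² - 140*20) = (-109 - 2133) + (-18509 + 400 - 2800) = -2242 - 20909 = -23151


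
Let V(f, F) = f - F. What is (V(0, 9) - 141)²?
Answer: 22500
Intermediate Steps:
(V(0, 9) - 141)² = ((0 - 1*9) - 141)² = ((0 - 9) - 141)² = (-9 - 141)² = (-150)² = 22500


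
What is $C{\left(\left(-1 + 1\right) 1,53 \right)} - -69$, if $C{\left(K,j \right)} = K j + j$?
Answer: $122$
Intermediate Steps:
$C{\left(K,j \right)} = j + K j$
$C{\left(\left(-1 + 1\right) 1,53 \right)} - -69 = 53 \left(1 + \left(-1 + 1\right) 1\right) - -69 = 53 \left(1 + 0 \cdot 1\right) + 69 = 53 \left(1 + 0\right) + 69 = 53 \cdot 1 + 69 = 53 + 69 = 122$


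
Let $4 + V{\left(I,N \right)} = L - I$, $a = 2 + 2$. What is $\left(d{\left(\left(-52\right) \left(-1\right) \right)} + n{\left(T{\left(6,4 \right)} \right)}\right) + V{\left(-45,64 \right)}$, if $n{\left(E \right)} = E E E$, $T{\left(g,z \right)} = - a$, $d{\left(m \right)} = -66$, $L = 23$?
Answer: $-66$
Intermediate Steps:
$a = 4$
$T{\left(g,z \right)} = -4$ ($T{\left(g,z \right)} = \left(-1\right) 4 = -4$)
$V{\left(I,N \right)} = 19 - I$ ($V{\left(I,N \right)} = -4 - \left(-23 + I\right) = 19 - I$)
$n{\left(E \right)} = E^{3}$ ($n{\left(E \right)} = E^{2} E = E^{3}$)
$\left(d{\left(\left(-52\right) \left(-1\right) \right)} + n{\left(T{\left(6,4 \right)} \right)}\right) + V{\left(-45,64 \right)} = \left(-66 + \left(-4\right)^{3}\right) + \left(19 - -45\right) = \left(-66 - 64\right) + \left(19 + 45\right) = -130 + 64 = -66$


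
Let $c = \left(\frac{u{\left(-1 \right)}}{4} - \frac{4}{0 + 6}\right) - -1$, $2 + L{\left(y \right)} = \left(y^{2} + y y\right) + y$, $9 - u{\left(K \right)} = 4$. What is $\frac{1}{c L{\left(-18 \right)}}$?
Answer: $\frac{3}{2983} \approx 0.0010057$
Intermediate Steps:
$u{\left(K \right)} = 5$ ($u{\left(K \right)} = 9 - 4 = 5$)
$L{\left(y \right)} = -2 + y + 2 y^{2}$ ($L{\left(y \right)} = -2 + \left(\left(y^{2} + y y\right) + y\right) = -2 + \left(\left(y^{2} + y^{2}\right) + y\right) = -2 + \left(2 y^{2} + y\right) = -2 + \left(y + 2 y^{2}\right) = -2 + y + 2 y^{2}$)
$c = \frac{19}{12}$ ($c = \left(\frac{5}{4} - \frac{4}{0 + 6}\right) - -1 = \left(5 \cdot \frac{1}{4} - \frac{4}{6}\right) + 1 = \left(\frac{5}{4} - \frac{2}{3}\right) + 1 = \frac{7}{12} + 1 = \frac{19}{12} \approx 1.5833$)
$\frac{1}{c L{\left(-18 \right)}} = \frac{1}{\frac{19}{12} \left(-2 - 18 + 2 \left(-18\right)^{2}\right)} = \frac{1}{\frac{19}{12} \left(-2 - 18 + 2 \cdot 324\right)} = \frac{1}{\frac{19}{12} \left(-2 - 18 + 648\right)} = \frac{1}{\frac{19}{12} \cdot 628} = \frac{1}{\frac{2983}{3}} = \frac{3}{2983}$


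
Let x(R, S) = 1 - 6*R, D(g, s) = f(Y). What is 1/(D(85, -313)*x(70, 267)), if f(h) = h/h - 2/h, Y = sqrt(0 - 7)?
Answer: -7/4609 + 2*I*sqrt(7)/4609 ≈ -0.0015188 + 0.0011481*I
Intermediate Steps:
Y = I*sqrt(7) (Y = sqrt(-7) = I*sqrt(7) ≈ 2.6458*I)
f(h) = 1 - 2/h
D(g, s) = -I*sqrt(7)*(-2 + I*sqrt(7))/7 (D(g, s) = (-2 + I*sqrt(7))/((I*sqrt(7))) = (-I*sqrt(7)/7)*(-2 + I*sqrt(7)) = -I*sqrt(7)*(-2 + I*sqrt(7))/7)
1/(D(85, -313)*x(70, 267)) = 1/((1 + 2*I*sqrt(7)/7)*(1 - 6*70)) = 1/((1 + 2*I*sqrt(7)/7)*(1 - 420)) = 1/((1 + 2*I*sqrt(7)/7)*(-419)) = -1/419/(1 + 2*I*sqrt(7)/7) = -1/(419*(1 + 2*I*sqrt(7)/7))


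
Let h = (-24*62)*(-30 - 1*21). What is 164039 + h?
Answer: 239927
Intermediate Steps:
h = 75888 (h = -1488*(-30 - 21) = -1488*(-51) = 75888)
164039 + h = 164039 + 75888 = 239927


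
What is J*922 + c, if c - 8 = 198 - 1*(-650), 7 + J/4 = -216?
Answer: -821568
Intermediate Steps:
J = -892 (J = -28 + 4*(-216) = -28 - 864 = -892)
c = 856 (c = 8 + (198 - 1*(-650)) = 8 + (198 + 650) = 8 + 848 = 856)
J*922 + c = -892*922 + 856 = -822424 + 856 = -821568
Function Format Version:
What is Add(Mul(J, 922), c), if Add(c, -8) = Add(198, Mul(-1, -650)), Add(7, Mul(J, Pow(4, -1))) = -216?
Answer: -821568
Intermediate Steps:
J = -892 (J = Add(-28, Mul(4, -216)) = Add(-28, -864) = -892)
c = 856 (c = Add(8, Add(198, Mul(-1, -650))) = Add(8, Add(198, 650)) = Add(8, 848) = 856)
Add(Mul(J, 922), c) = Add(Mul(-892, 922), 856) = Add(-822424, 856) = -821568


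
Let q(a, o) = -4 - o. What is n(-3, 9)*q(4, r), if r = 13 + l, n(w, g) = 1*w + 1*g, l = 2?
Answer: -114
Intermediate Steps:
n(w, g) = g + w (n(w, g) = w + g = g + w)
r = 15 (r = 13 + 2 = 15)
n(-3, 9)*q(4, r) = (9 - 3)*(-4 - 1*15) = 6*(-4 - 15) = 6*(-19) = -114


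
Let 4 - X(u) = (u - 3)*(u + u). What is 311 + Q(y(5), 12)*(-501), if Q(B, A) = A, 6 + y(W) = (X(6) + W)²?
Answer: -5701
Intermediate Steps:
X(u) = 4 - 2*u*(-3 + u) (X(u) = 4 - (u - 3)*(u + u) = 4 - (-3 + u)*2*u = 4 - 2*u*(-3 + u))
y(W) = -6 + (-32 + W)² (y(W) = -6 + ((4 - 2*6² + 6*6) + W)² = -6 + ((4 - 2*36 + 36) + W)² = -6 + ((4 - 72 + 36) + W)² = -6 + (-32 + W)²)
311 + Q(y(5), 12)*(-501) = 311 + 12*(-501) = 311 - 6012 = -5701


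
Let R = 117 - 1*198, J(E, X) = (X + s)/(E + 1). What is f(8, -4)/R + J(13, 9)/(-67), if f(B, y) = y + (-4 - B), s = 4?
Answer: 13955/75978 ≈ 0.18367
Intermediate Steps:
J(E, X) = (4 + X)/(1 + E) (J(E, X) = (X + 4)/(E + 1) = (4 + X)/(1 + E))
R = -81 (R = 117 - 198 = -81)
f(B, y) = -4 + y - B
f(8, -4)/R + J(13, 9)/(-67) = (-4 - 4 - 1*8)/(-81) + ((4 + 9)/(1 + 13))/(-67) = (-4 - 4 - 8)*(-1/81) + (13/14)*(-1/67) = -16*(-1/81) + ((1/14)*13)*(-1/67) = 16/81 + (13/14)*(-1/67) = 16/81 - 13/938 = 13955/75978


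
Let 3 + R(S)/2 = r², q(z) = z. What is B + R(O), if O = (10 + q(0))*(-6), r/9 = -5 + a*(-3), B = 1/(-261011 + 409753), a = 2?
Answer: 2914748233/148742 ≈ 19596.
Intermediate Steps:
B = 1/148742 ≈ 6.7231e-6
r = -99 (r = 9*(-5 + 2*(-3)) = 9*(-5 - 6) = 9*(-11) = -99)
O = -60 (O = (10 + 0)*(-6) = 10*(-6) = -60)
R(S) = 19596 (R(S) = -6 + 2*(-99)² = -6 + 2*9801 = -6 + 19602 = 19596)
B + R(O) = 1/148742 + 19596 = 2914748233/148742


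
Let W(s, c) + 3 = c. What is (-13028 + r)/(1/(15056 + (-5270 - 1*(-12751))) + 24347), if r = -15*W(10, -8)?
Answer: -289893431/548708340 ≈ -0.52832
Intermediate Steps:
W(s, c) = -3 + c
r = 165 (r = -15*(-3 - 8) = -15*(-11) = 165)
(-13028 + r)/(1/(15056 + (-5270 - 1*(-12751))) + 24347) = (-13028 + 165)/(1/(15056 + (-5270 - 1*(-12751))) + 24347) = -12863/(1/(15056 + (-5270 + 12751)) + 24347) = -12863/(1/(15056 + 7481) + 24347) = -12863/(1/22537 + 24347) = -12863/548708340/22537 = -12863*22537/548708340 = -289893431/548708340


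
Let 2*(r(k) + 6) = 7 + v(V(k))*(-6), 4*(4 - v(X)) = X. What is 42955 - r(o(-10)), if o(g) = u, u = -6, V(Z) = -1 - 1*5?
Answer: 42974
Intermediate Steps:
V(Z) = -6 (V(Z) = -1 - 5 = -6)
o(g) = -6
v(X) = 4 - X/4
r(k) = -19 (r(k) = -6 + (7 + (4 - ¼*(-6))*(-6))/2 = -6 + (7 + (4 + 3/2)*(-6))/2 = -6 + (7 + (11/2)*(-6))/2 = -6 + (7 - 33)/2 = -6 + (½)*(-26) = -6 - 13 = -19)
42955 - r(o(-10)) = 42955 - 1*(-19) = 42955 + 19 = 42974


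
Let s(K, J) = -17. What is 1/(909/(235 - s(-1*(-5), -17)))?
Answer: 28/101 ≈ 0.27723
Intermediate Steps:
1/(909/(235 - s(-1*(-5), -17))) = 1/(909/(235 - 1*(-17))) = 1/(909/(235 + 17)) = 1/(909/252) = 1/(909*(1/252)) = 1/(101/28) = 28/101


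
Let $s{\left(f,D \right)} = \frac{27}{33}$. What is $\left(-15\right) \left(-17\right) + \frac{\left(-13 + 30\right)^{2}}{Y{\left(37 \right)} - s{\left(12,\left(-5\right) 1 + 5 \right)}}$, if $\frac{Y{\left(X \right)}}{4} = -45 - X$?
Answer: $\frac{919156}{3617} \approx 254.12$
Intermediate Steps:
$s{\left(f,D \right)} = \frac{9}{11}$ ($s{\left(f,D \right)} = 27 \cdot \frac{1}{33} = \frac{9}{11}$)
$Y{\left(X \right)} = -180 - 4 X$ ($Y{\left(X \right)} = 4 \left(-45 - X\right) = -180 - 4 X$)
$\left(-15\right) \left(-17\right) + \frac{\left(-13 + 30\right)^{2}}{Y{\left(37 \right)} - s{\left(12,\left(-5\right) 1 + 5 \right)}} = \left(-15\right) \left(-17\right) + \frac{\left(-13 + 30\right)^{2}}{\left(-180 - 148\right) - \frac{9}{11}} = 255 + \frac{17^{2}}{\left(-180 - 148\right) - \frac{9}{11}} = 255 + \frac{289}{-328 - \frac{9}{11}} = 255 + \frac{289}{- \frac{3617}{11}} = 255 + 289 \left(- \frac{11}{3617}\right) = 255 - \frac{3179}{3617} = \frac{919156}{3617}$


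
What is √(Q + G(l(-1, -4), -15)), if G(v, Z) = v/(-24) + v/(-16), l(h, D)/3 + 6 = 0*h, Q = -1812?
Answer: 3*I*√3218/4 ≈ 42.546*I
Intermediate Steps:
l(h, D) = -18 (l(h, D) = -18 + 3*(0*h) = -18 + 3*0 = -18 + 0 = -18)
G(v, Z) = -5*v/48 (G(v, Z) = v*(-1/24) + v*(-1/16) = -v/24 - v/16 = -5*v/48)
√(Q + G(l(-1, -4), -15)) = √(-1812 - 5/48*(-18)) = √(-1812 + 15/8) = √(-14481/8) = 3*I*√3218/4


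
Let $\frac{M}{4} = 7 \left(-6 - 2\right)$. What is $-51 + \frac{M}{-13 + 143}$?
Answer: $- \frac{3427}{65} \approx -52.723$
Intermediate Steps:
$M = -224$ ($M = 4 \cdot 7 \left(-6 - 2\right) = 4 \cdot 7 \left(-8\right) = 4 \left(-56\right) = -224$)
$-51 + \frac{M}{-13 + 143} = -51 + \frac{1}{-13 + 143} \left(-224\right) = -51 + \frac{1}{130} \left(-224\right) = -51 - \frac{112}{65} = - \frac{3427}{65}$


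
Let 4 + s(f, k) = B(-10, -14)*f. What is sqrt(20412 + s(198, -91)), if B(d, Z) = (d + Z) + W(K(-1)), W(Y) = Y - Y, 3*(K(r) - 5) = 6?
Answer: 2*sqrt(3914) ≈ 125.12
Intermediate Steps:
K(r) = 7 (K(r) = 5 + (1/3)*6 = 5 + 2 = 7)
W(Y) = 0
B(d, Z) = Z + d (B(d, Z) = (d + Z) + 0 = (Z + d) + 0 = Z + d)
s(f, k) = -4 - 24*f (s(f, k) = -4 + (-14 - 10)*f = -4 - 24*f)
sqrt(20412 + s(198, -91)) = sqrt(20412 + (-4 - 24*198)) = sqrt(20412 + (-4 - 4752)) = sqrt(20412 - 4756) = sqrt(15656) = 2*sqrt(3914)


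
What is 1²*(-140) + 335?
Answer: 195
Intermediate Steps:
1²*(-140) + 335 = 1*(-140) + 335 = -140 + 335 = 195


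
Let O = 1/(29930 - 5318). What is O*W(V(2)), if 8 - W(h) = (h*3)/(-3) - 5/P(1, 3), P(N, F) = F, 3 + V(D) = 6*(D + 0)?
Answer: 2/2637 ≈ 0.00075844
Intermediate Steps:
O = 1/24612 ≈ 4.0631e-5
V(D) = -3 + 6*D (V(D) = -3 + 6*(D + 0) = -3 + 6*D)
W(h) = 29/3 + h (W(h) = 8 - ((h*3)/(-3) - 5/3) = 8 - ((3*h)*(-⅓) - 5*⅓) = 8 - (-h - 5/3) = 8 - (-5/3 - h) = 8 + (5/3 + h) = 29/3 + h)
O*W(V(2)) = (29/3 + (-3 + 6*2))/24612 = (29/3 + (-3 + 12))/24612 = (29/3 + 9)/24612 = (1/24612)*(56/3) = 2/2637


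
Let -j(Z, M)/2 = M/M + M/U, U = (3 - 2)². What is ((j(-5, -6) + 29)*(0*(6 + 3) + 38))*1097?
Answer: 1625754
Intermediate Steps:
U = 1 (U = 1² = 1)
j(Z, M) = -2 - 2*M (j(Z, M) = -2*(M/M + M/1) = -2*(1 + M*1) = -2*(1 + M) = -2 - 2*M)
((j(-5, -6) + 29)*(0*(6 + 3) + 38))*1097 = (((-2 - 2*(-6)) + 29)*(0*(6 + 3) + 38))*1097 = (((-2 + 12) + 29)*(0*9 + 38))*1097 = ((10 + 29)*(0 + 38))*1097 = (39*38)*1097 = 1482*1097 = 1625754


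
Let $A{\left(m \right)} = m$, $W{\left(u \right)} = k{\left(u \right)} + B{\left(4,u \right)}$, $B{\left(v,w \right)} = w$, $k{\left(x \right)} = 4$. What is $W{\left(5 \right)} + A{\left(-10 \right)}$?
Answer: $-1$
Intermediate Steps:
$W{\left(u \right)} = 4 + u$
$W{\left(5 \right)} + A{\left(-10 \right)} = \left(4 + 5\right) - 10 = 9 - 10 = -1$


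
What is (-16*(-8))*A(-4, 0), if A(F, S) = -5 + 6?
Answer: 128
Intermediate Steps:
A(F, S) = 1
(-16*(-8))*A(-4, 0) = -16*(-8)*1 = 128*1 = 128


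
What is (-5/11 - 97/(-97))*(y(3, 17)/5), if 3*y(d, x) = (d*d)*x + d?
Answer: 312/55 ≈ 5.6727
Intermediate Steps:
y(d, x) = d/3 + x*d²/3 (y(d, x) = ((d*d)*x + d)/3 = (d²*x + d)/3 = (x*d² + d)/3 = (d + x*d²)/3 = d/3 + x*d²/3)
(-5/11 - 97/(-97))*(y(3, 17)/5) = (-5/11 - 97/(-97))*(((⅓)*3*(1 + 3*17))/5) = (-5*1/11 - 97*(-1/97))*(((⅓)*3*(1 + 51))*(⅕)) = (-5/11 + 1)*(((⅓)*3*52)*(⅕)) = 6*(52*(⅕))/11 = (6/11)*(52/5) = 312/55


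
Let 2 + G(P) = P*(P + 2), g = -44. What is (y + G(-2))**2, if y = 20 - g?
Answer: 3844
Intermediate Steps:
y = 64 (y = 20 - 1*(-44) = 20 + 44 = 64)
G(P) = -2 + P*(2 + P) (G(P) = -2 + P*(P + 2) = -2 + P*(2 + P))
(y + G(-2))**2 = (64 + (-2 + (-2)**2 + 2*(-2)))**2 = (64 + (-2 + 4 - 4))**2 = (64 - 2)**2 = 62**2 = 3844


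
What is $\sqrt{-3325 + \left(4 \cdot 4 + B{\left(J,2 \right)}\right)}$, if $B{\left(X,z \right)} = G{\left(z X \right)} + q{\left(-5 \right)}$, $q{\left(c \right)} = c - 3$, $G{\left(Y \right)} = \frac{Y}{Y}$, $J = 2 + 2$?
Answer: $2 i \sqrt{829} \approx 57.585 i$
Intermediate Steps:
$J = 4$
$G{\left(Y \right)} = 1$
$q{\left(c \right)} = -3 + c$
$B{\left(X,z \right)} = -7$ ($B{\left(X,z \right)} = 1 - 8 = -7$)
$\sqrt{-3325 + \left(4 \cdot 4 + B{\left(J,2 \right)}\right)} = \sqrt{-3325 + \left(4 \cdot 4 - 7\right)} = \sqrt{-3325 + \left(16 - 7\right)} = \sqrt{-3325 + 9} = \sqrt{-3316} = 2 i \sqrt{829}$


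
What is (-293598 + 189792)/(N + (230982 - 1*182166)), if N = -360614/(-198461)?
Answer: -10300721283/4844216395 ≈ -2.1264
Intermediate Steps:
N = 360614/198461 (N = -360614*(-1/198461) = 360614/198461 ≈ 1.8171)
(-293598 + 189792)/(N + (230982 - 1*182166)) = (-293598 + 189792)/(360614/198461 + (230982 - 1*182166)) = -103806/(360614/198461 + (230982 - 182166)) = -103806/(360614/198461 + 48816) = -103806/9688432790/198461 = -103806*198461/9688432790 = -10300721283/4844216395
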